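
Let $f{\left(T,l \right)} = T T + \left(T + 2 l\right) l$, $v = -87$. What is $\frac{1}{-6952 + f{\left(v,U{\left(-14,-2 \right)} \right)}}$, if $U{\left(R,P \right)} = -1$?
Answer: $\frac{1}{706} \approx 0.0014164$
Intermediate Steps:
$f{\left(T,l \right)} = T^{2} + l \left(T + 2 l\right)$
$\frac{1}{-6952 + f{\left(v,U{\left(-14,-2 \right)} \right)}} = \frac{1}{-6952 + \left(\left(-87\right)^{2} + 2 \left(-1\right)^{2} - -87\right)} = \frac{1}{-6952 + \left(7569 + 2 \cdot 1 + 87\right)} = \frac{1}{-6952 + \left(7569 + 2 + 87\right)} = \frac{1}{-6952 + 7658} = \frac{1}{706}$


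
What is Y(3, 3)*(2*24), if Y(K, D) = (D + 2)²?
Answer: 1200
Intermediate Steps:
Y(K, D) = (2 + D)²
Y(3, 3)*(2*24) = (2 + 3)²*(2*24) = 5²*48 = 25*48 = 1200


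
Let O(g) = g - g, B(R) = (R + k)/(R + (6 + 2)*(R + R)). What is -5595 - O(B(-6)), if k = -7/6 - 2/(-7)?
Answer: -5595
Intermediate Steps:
k = -37/42 (k = -7*1/6 - 2*(-1/7) = -7/6 + 2/7 = -37/42 ≈ -0.88095)
B(R) = (-37/42 + R)/(17*R) (B(R) = (R - 37/42)/(R + (6 + 2)*(R + R)) = (-37/42 + R)/(R + 8*(2*R)) = (-37/42 + R)/(R + 16*R) = (-37/42 + R)/((17*R)) = (-37/42 + R)*(1/(17*R)) = (-37/42 + R)/(17*R))
O(g) = 0
-5595 - O(B(-6)) = -5595 - 1*0 = -5595 + 0 = -5595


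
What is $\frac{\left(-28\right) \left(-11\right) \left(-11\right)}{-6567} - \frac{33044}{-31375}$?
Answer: $\frac{29390768}{18730875} \approx 1.5691$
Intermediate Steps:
$\frac{\left(-28\right) \left(-11\right) \left(-11\right)}{-6567} - \frac{33044}{-31375} = 308 \left(-11\right) \left(- \frac{1}{6567}\right) - - \frac{33044}{31375} = \left(-3388\right) \left(- \frac{1}{6567}\right) + \frac{33044}{31375} = \frac{308}{597} + \frac{33044}{31375} = \frac{29390768}{18730875}$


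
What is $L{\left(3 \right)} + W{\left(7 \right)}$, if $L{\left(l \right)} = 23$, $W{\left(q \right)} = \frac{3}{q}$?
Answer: $\frac{164}{7} \approx 23.429$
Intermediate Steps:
$L{\left(3 \right)} + W{\left(7 \right)} = 23 + \frac{3}{7} = \frac{164}{7}$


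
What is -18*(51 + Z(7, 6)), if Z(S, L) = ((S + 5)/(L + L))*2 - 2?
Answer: -918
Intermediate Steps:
Z(S, L) = -2 + (5 + S)/L (Z(S, L) = ((5 + S)/((2*L)))*2 - 2 = ((5 + S)*(1/(2*L)))*2 - 2 = ((5 + S)/(2*L))*2 - 2 = (5 + S)/L - 2 = -2 + (5 + S)/L)
-18*(51 + Z(7, 6)) = -18*(51 + (5 + 7 - 2*6)/6) = -18*(51 + (5 + 7 - 12)/6) = -18*(51 + (⅙)*0) = -18*(51 + 0) = -18*51 = -918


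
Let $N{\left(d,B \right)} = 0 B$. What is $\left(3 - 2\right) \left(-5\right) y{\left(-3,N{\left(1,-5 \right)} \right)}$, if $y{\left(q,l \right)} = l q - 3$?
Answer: $15$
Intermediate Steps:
$N{\left(d,B \right)} = 0$
$y{\left(q,l \right)} = -3 + l q$
$\left(3 - 2\right) \left(-5\right) y{\left(-3,N{\left(1,-5 \right)} \right)} = \left(3 - 2\right) \left(-5\right) \left(-3 + 0 \left(-3\right)\right) = 1 \left(-5\right) \left(-3 + 0\right) = \left(-5\right) \left(-3\right) = 15$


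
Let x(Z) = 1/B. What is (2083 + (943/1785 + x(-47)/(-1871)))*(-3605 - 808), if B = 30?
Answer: -20471707822187/2226490 ≈ -9.1946e+6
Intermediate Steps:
x(Z) = 1/30
(2083 + (943/1785 + x(-47)/(-1871)))*(-3605 - 808) = (2083 + (943/1785 + (1/30)/(-1871)))*(-3605 - 808) = (2083 + (943*(1/1785) + (1/30)*(-1/1871)))*(-4413) = (2083 + (943/1785 - 1/56130))*(-4413) = (2083 + 3528587/6679470)*(-4413) = (13916864597/6679470)*(-4413) = -20471707822187/2226490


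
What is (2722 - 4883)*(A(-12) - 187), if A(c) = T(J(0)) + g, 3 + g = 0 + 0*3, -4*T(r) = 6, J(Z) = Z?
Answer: 827663/2 ≈ 4.1383e+5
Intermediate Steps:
T(r) = -3/2 (T(r) = -1/4*6 = -3/2)
g = -3 (g = -3 + (0 + 0*3) = -3 + (0 + 0) = -3 + 0 = -3)
A(c) = -9/2 (A(c) = -3/2 - 3 = -9/2)
(2722 - 4883)*(A(-12) - 187) = (2722 - 4883)*(-9/2 - 187) = -2161*(-383/2) = 827663/2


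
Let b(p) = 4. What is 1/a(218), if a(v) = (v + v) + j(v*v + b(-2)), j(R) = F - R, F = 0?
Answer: -1/47092 ≈ -2.1235e-5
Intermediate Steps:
j(R) = -R (j(R) = 0 - R = -R)
a(v) = -4 - v**2 + 2*v (a(v) = (v + v) - (v*v + 4) = 2*v - (v**2 + 4) = 2*v - (4 + v**2) = 2*v + (-4 - v**2) = -4 - v**2 + 2*v)
1/a(218) = 1/(-4 - 1*218**2 + 2*218) = 1/(-4 - 1*47524 + 436) = 1/(-4 - 47524 + 436) = 1/(-47092) = -1/47092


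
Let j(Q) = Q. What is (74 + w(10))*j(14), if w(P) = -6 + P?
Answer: 1092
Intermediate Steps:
(74 + w(10))*j(14) = (74 + (-6 + 10))*14 = (74 + 4)*14 = 78*14 = 1092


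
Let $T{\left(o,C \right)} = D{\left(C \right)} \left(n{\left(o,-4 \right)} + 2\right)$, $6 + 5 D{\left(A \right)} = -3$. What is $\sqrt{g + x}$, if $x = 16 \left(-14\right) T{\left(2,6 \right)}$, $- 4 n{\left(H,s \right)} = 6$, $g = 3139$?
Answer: $\frac{\sqrt{83515}}{5} \approx 57.798$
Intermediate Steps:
$D{\left(A \right)} = - \frac{9}{5}$ ($D{\left(A \right)} = - \frac{6}{5} + \frac{1}{5} \left(-3\right) = - \frac{6}{5} - \frac{3}{5} = - \frac{9}{5}$)
$n{\left(H,s \right)} = - \frac{3}{2}$ ($n{\left(H,s \right)} = \left(- \frac{1}{4}\right) 6 = - \frac{3}{2}$)
$T{\left(o,C \right)} = - \frac{9}{10}$ ($T{\left(o,C \right)} = - \frac{9 \left(- \frac{3}{2} + 2\right)}{5} = \left(- \frac{9}{5}\right) \frac{1}{2} = - \frac{9}{10}$)
$x = \frac{1008}{5}$ ($x = 16 \left(-14\right) \left(- \frac{9}{10}\right) = \left(-224\right) \left(- \frac{9}{10}\right) = \frac{1008}{5} \approx 201.6$)
$\sqrt{g + x} = \sqrt{3139 + \frac{1008}{5}} = \sqrt{\frac{16703}{5}} = \frac{\sqrt{83515}}{5}$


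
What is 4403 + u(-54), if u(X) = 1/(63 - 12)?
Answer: 224554/51 ≈ 4403.0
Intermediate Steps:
u(X) = 1/51
4403 + u(-54) = 4403 + 1/51 = 224554/51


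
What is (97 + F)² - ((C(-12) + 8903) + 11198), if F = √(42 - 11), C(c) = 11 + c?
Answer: -10660 + 194*√31 ≈ -9579.9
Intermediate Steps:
F = √31 ≈ 5.5678
(97 + F)² - ((C(-12) + 8903) + 11198) = (97 + √31)² - (((11 - 12) + 8903) + 11198) = (97 + √31)² - ((-1 + 8903) + 11198) = (97 + √31)² - (8902 + 11198) = (97 + √31)² - 1*20100 = (97 + √31)² - 20100 = -20100 + (97 + √31)²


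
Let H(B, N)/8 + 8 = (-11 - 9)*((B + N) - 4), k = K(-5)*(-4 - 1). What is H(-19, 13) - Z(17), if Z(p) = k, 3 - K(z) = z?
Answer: 1576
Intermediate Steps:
K(z) = 3 - z
k = -40 (k = (3 - 1*(-5))*(-4 - 1) = (3 + 5)*(-5) = 8*(-5) = -40)
H(B, N) = 576 - 160*B - 160*N (H(B, N) = -64 + 8*((-11 - 9)*((B + N) - 4)) = -64 + 8*(-20*(-4 + B + N)) = -64 + 8*(80 - 20*B - 20*N) = -64 + (640 - 160*B - 160*N) = 576 - 160*B - 160*N)
Z(p) = -40
H(-19, 13) - Z(17) = (576 - 160*(-19) - 160*13) - 1*(-40) = (576 + 3040 - 2080) + 40 = 1536 + 40 = 1576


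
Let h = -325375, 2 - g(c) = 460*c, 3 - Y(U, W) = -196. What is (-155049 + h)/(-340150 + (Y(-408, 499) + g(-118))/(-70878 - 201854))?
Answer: 131026998368/92769844281 ≈ 1.4124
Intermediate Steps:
Y(U, W) = 199 (Y(U, W) = 3 - 1*(-196) = 3 + 196 = 199)
g(c) = 2 - 460*c
(-155049 + h)/(-340150 + (Y(-408, 499) + g(-118))/(-70878 - 201854)) = (-155049 - 325375)/(-340150 + (199 + (2 - 460*(-118)))/(-70878 - 201854)) = -480424/(-340150 + (199 + (2 + 54280))/(-272732)) = -480424/(-340150 + (199 + 54282)*(-1/272732)) = -480424/(-340150 + 54481*(-1/272732)) = -480424/(-340150 - 54481/272732) = -480424/(-92769844281/272732) = -480424*(-272732/92769844281) = 131026998368/92769844281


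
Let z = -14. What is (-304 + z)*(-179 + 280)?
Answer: -32118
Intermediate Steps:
(-304 + z)*(-179 + 280) = (-304 - 14)*(-179 + 280) = -318*101 = -32118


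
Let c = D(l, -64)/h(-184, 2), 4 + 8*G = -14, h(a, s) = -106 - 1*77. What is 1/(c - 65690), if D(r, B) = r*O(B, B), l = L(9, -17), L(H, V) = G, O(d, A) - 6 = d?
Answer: -122/8014267 ≈ -1.5223e-5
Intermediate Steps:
O(d, A) = 6 + d
h(a, s) = -183 (h(a, s) = -106 - 77 = -183)
G = -9/4 (G = -1/2 + (1/8)*(-14) = -1/2 - 7/4 = -9/4 ≈ -2.2500)
L(H, V) = -9/4
l = -9/4 ≈ -2.2500
D(r, B) = r*(6 + B)
c = -87/122 (c = -9*(6 - 64)/4/(-183) = -9/4*(-58)*(-1/183) = (261/2)*(-1/183) = -87/122 ≈ -0.71311)
1/(c - 65690) = 1/(-87/122 - 65690) = 1/(-8014267/122) = -122/8014267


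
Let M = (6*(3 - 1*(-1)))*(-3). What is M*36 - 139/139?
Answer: -2593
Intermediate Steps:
M = -72 (M = (6*(3 + 1))*(-3) = (6*4)*(-3) = 24*(-3) = -72)
M*36 - 139/139 = -72*36 - 139/139 = -2592 - 139*1/139 = -2592 - 1 = -2593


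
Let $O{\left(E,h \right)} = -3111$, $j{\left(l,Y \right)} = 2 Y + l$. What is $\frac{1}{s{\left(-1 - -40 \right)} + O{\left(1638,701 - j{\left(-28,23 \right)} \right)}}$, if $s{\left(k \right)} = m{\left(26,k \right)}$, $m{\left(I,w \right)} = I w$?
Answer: $- \frac{1}{2097} \approx -0.00047687$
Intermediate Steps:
$j{\left(l,Y \right)} = l + 2 Y$
$s{\left(k \right)} = 26 k$
$\frac{1}{s{\left(-1 - -40 \right)} + O{\left(1638,701 - j{\left(-28,23 \right)} \right)}} = \frac{1}{26 \left(-1 - -40\right) - 3111} = \frac{1}{26 \left(-1 + 40\right) - 3111} = \frac{1}{26 \cdot 39 - 3111} = \frac{1}{1014 - 3111} = \frac{1}{-2097} = - \frac{1}{2097}$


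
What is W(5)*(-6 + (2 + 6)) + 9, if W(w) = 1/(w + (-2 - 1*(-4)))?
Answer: 65/7 ≈ 9.2857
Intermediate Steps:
W(w) = 1/(2 + w) (W(w) = 1/(w + (-2 + 4)) = 1/(w + 2) = 1/(2 + w))
W(5)*(-6 + (2 + 6)) + 9 = (-6 + (2 + 6))/(2 + 5) + 9 = (-6 + 8)/7 + 9 = (⅐)*2 + 9 = 2/7 + 9 = 65/7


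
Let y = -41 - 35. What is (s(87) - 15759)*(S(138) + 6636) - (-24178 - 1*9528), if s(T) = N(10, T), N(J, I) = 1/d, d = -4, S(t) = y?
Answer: -103346974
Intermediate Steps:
y = -76
S(t) = -76
N(J, I) = -1/4 (N(J, I) = 1/(-4) = -1/4)
s(T) = -1/4
(s(87) - 15759)*(S(138) + 6636) - (-24178 - 1*9528) = (-1/4 - 15759)*(-76 + 6636) - (-24178 - 1*9528) = -63037/4*6560 - (-24178 - 9528) = -103380680 - 1*(-33706) = -103380680 + 33706 = -103346974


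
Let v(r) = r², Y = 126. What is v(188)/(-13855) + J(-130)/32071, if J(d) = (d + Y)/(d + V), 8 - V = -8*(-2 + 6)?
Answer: -10201651274/3999093345 ≈ -2.5510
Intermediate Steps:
V = 40 (V = 8 - (-8)*(-2 + 6) = 8 - (-8)*4 = 8 - 1*(-32) = 8 + 32 = 40)
J(d) = (126 + d)/(40 + d) (J(d) = (d + 126)/(d + 40) = (126 + d)/(40 + d))
v(188)/(-13855) + J(-130)/32071 = 188²/(-13855) + ((126 - 130)/(40 - 130))/32071 = 35344*(-1/13855) + (-4/(-90))*(1/32071) = -35344/13855 - 1/90*(-4)*(1/32071) = -35344/13855 + (2/45)*(1/32071) = -35344/13855 + 2/1443195 = -10201651274/3999093345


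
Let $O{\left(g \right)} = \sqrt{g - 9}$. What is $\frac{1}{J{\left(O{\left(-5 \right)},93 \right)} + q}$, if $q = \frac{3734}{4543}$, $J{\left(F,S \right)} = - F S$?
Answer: $\frac{8481781}{1249544806385} + \frac{1919412957 i \sqrt{14}}{2499089612770} \approx 6.7879 \cdot 10^{-6} + 0.0028738 i$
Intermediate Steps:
$O{\left(g \right)} = \sqrt{-9 + g}$
$J{\left(F,S \right)} = - F S$
$q = \frac{3734}{4543}$ ($q = 3734 \cdot \frac{1}{4543} = \frac{3734}{4543} \approx 0.82192$)
$\frac{1}{J{\left(O{\left(-5 \right)},93 \right)} + q} = \frac{1}{\left(-1\right) \sqrt{-9 - 5} \cdot 93 + \frac{3734}{4543}} = \frac{1}{\left(-1\right) \sqrt{-14} \cdot 93 + \frac{3734}{4543}} = \frac{1}{\left(-1\right) i \sqrt{14} \cdot 93 + \frac{3734}{4543}} = \frac{1}{- 93 i \sqrt{14} + \frac{3734}{4543}} = \frac{1}{\frac{3734}{4543} - 93 i \sqrt{14}}$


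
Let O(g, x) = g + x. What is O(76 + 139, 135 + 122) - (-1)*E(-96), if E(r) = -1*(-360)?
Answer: 832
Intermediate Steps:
E(r) = 360
O(76 + 139, 135 + 122) - (-1)*E(-96) = ((76 + 139) + (135 + 122)) - (-1)*360 = (215 + 257) - 1*(-360) = 472 + 360 = 832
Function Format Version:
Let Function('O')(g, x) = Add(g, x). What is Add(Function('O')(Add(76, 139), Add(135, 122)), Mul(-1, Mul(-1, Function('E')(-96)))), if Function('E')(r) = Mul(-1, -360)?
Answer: 832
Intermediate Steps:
Function('E')(r) = 360
Add(Function('O')(Add(76, 139), Add(135, 122)), Mul(-1, Mul(-1, Function('E')(-96)))) = Add(Add(Add(76, 139), Add(135, 122)), Mul(-1, Mul(-1, 360))) = Add(Add(215, 257), Mul(-1, -360)) = Add(472, 360) = 832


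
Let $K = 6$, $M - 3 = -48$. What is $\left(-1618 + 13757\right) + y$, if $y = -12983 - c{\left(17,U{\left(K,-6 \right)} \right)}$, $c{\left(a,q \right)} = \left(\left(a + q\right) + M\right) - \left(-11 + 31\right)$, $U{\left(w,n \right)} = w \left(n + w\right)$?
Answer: $-796$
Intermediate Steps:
$M = -45$ ($M = 3 - 48 = -45$)
$c{\left(a,q \right)} = -65 + a + q$ ($c{\left(a,q \right)} = \left(\left(a + q\right) - 45\right) - \left(-11 + 31\right) = \left(-45 + a + q\right) - 20 = -65 + a + q$)
$y = -12935$ ($y = -12983 - \left(-65 + 17 + 6 \left(-6 + 6\right)\right) = -12983 - \left(-65 + 17 + 6 \cdot 0\right) = -12983 - \left(-65 + 17 + 0\right) = -12983 - -48 = -12983 + 48 = -12935$)
$\left(-1618 + 13757\right) + y = \left(-1618 + 13757\right) - 12935 = 12139 - 12935 = -796$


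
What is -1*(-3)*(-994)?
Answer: -2982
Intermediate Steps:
-1*(-3)*(-994) = 3*(-994) = -2982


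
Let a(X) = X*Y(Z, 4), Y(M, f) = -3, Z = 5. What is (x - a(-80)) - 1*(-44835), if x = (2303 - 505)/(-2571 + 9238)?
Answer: 297316663/6667 ≈ 44595.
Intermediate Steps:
x = 1798/6667 ≈ 0.26969
a(X) = -3*X (a(X) = X*(-3) = -3*X)
(x - a(-80)) - 1*(-44835) = (1798/6667 - (-3)*(-80)) - 1*(-44835) = (1798/6667 - 1*240) + 44835 = (1798/6667 - 240) + 44835 = -1598282/6667 + 44835 = 297316663/6667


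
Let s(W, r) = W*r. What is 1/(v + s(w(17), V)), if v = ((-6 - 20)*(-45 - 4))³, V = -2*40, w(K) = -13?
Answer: 1/2067799864 ≈ 4.8361e-10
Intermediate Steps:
V = -80
v = 2067798824 (v = (-26*(-49))³ = 1274³ = 2067798824)
1/(v + s(w(17), V)) = 1/(2067798824 - 13*(-80)) = 1/(2067798824 + 1040) = 1/2067799864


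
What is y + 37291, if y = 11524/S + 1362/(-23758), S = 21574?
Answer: 10188665426/273217 ≈ 37292.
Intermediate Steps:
y = 130279/273217 (y = 11524/21574 + 1362/(-23758) = 11524*(1/21574) + 1362*(-1/23758) = 86/161 - 681/11879 = 130279/273217 ≈ 0.47683)
y + 37291 = 130279/273217 + 37291 = 10188665426/273217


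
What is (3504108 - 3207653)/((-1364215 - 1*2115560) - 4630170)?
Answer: -59291/1621989 ≈ -0.036555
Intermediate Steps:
(3504108 - 3207653)/((-1364215 - 1*2115560) - 4630170) = 296455/((-1364215 - 2115560) - 4630170) = 296455/(-3479775 - 4630170) = 296455/(-8109945) = 296455*(-1/8109945) = -59291/1621989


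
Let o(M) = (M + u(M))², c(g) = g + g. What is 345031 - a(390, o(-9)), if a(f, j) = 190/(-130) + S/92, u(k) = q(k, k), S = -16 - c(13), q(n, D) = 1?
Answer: 206329685/598 ≈ 3.4503e+5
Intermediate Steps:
c(g) = 2*g
S = -42 (S = -16 - 2*13 = -16 - 1*26 = -16 - 26 = -42)
u(k) = 1
o(M) = (1 + M)² (o(M) = (M + 1)² = (1 + M)²)
a(f, j) = -1147/598 (a(f, j) = 190/(-130) - 42/92 = 190*(-1/130) - 42*1/92 = -19/13 - 21/46 = -1147/598)
345031 - a(390, o(-9)) = 345031 - 1*(-1147/598) = 345031 + 1147/598 = 206329685/598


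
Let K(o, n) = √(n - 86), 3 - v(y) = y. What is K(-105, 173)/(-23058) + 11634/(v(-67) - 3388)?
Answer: -277/79 - √87/23058 ≈ -3.5067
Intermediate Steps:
v(y) = 3 - y
K(o, n) = √(-86 + n)
K(-105, 173)/(-23058) + 11634/(v(-67) - 3388) = √(-86 + 173)/(-23058) + 11634/((3 - 1*(-67)) - 3388) = √87*(-1/23058) + 11634/((3 + 67) - 3388) = -√87/23058 + 11634/(70 - 3388) = -√87/23058 + 11634/(-3318) = -√87/23058 + 11634*(-1/3318) = -√87/23058 - 277/79 = -277/79 - √87/23058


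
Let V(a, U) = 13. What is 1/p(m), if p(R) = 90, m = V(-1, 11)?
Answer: 1/90 ≈ 0.011111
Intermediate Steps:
m = 13
1/p(m) = 1/90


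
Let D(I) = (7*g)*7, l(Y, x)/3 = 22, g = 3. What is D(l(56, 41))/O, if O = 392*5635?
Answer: 3/45080 ≈ 6.6548e-5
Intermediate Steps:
l(Y, x) = 66 (l(Y, x) = 3*22 = 66)
D(I) = 147 (D(I) = (7*3)*7 = 21*7 = 147)
O = 2208920
D(l(56, 41))/O = 147/2208920 = 147*(1/2208920) = 3/45080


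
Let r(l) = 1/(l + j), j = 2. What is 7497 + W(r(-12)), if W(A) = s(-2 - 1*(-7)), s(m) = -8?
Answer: 7489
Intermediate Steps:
r(l) = 1/(2 + l) (r(l) = 1/(l + 2) = 1/(2 + l))
W(A) = -8
7497 + W(r(-12)) = 7497 - 8 = 7489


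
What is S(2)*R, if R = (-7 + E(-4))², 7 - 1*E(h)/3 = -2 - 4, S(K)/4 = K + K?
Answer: 16384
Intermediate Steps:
S(K) = 8*K (S(K) = 4*(K + K) = 4*(2*K) = 8*K)
E(h) = 39 (E(h) = 21 - 3*(-2 - 4) = 21 - 3*(-6) = 21 + 18 = 39)
R = 1024 (R = (-7 + 39)² = 32² = 1024)
S(2)*R = (8*2)*1024 = 16*1024 = 16384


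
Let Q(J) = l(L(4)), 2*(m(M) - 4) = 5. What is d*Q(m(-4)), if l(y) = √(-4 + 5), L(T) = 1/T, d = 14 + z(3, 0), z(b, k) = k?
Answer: 14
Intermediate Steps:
m(M) = 13/2 (m(M) = 4 + (½)*5 = 4 + 5/2 = 13/2)
d = 14 (d = 14 + 0 = 14)
L(T) = 1/T
l(y) = 1 (l(y) = √1 = 1)
Q(J) = 1
d*Q(m(-4)) = 14*1 = 14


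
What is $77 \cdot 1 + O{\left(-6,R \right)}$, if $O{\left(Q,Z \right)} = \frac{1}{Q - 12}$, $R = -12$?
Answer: $\frac{1385}{18} \approx 76.944$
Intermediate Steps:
$O{\left(Q,Z \right)} = \frac{1}{-12 + Q}$
$77 \cdot 1 + O{\left(-6,R \right)} = 77 \cdot 1 + \frac{1}{-12 - 6} = 77 + \frac{1}{-18} = 77 - \frac{1}{18} = \frac{1385}{18}$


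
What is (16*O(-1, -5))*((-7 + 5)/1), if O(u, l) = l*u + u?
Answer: -128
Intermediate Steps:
O(u, l) = u + l*u
(16*O(-1, -5))*((-7 + 5)/1) = (16*(-(1 - 5)))*((-7 + 5)/1) = (16*(-1*(-4)))*(-2*1) = (16*4)*(-2) = 64*(-2) = -128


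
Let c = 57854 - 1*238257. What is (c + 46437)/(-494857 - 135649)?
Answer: 66983/315253 ≈ 0.21247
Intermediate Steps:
c = -180403 (c = 57854 - 238257 = -180403)
(c + 46437)/(-494857 - 135649) = (-180403 + 46437)/(-494857 - 135649) = -133966/(-630506) = -133966*(-1/630506) = 66983/315253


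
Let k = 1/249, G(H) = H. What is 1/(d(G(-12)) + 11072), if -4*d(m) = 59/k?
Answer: 4/29597 ≈ 0.00013515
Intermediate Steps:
k = 1/249 ≈ 0.0040161
d(m) = -14691/4 (d(m) = -59/(4*1/249) = -59*249/4 = -¼*14691 = -14691/4)
1/(d(G(-12)) + 11072) = 1/(-14691/4 + 11072) = 1/(29597/4) = 4/29597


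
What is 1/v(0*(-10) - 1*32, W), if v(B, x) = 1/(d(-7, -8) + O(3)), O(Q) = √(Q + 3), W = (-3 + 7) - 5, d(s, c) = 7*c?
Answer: -56 + √6 ≈ -53.551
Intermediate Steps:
W = -1 (W = 4 - 5 = -1)
O(Q) = √(3 + Q)
v(B, x) = 1/(-56 + √6) (v(B, x) = 1/(7*(-8) + √(3 + 3)) = 1/(-56 + √6))
1/v(0*(-10) - 1*32, W) = 1/(-28/1565 - √6/3130)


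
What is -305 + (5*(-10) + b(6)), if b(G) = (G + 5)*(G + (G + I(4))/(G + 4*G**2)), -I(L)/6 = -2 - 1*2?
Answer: -1434/5 ≈ -286.80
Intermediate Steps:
I(L) = 24 (I(L) = -6*(-2 - 1*2) = -6*(-2 - 2) = -6*(-4) = 24)
b(G) = (5 + G)*(G + (24 + G)/(G + 4*G**2)) (b(G) = (G + 5)*(G + (G + 24)/(G + 4*G**2)) = (5 + G)*(G + (24 + G)/(G + 4*G**2)))
-305 + (5*(-10) + b(6)) = -305 + (5*(-10) + (120 + 4*6**4 + 6*6**2 + 21*6**3 + 29*6)/(6*(1 + 4*6))) = -305 + (-50 + (120 + 4*1296 + 6*36 + 21*216 + 174)/(6*(1 + 24))) = -305 + (-50 + (1/6)*(120 + 5184 + 216 + 4536 + 174)/25) = -305 + (-50 + (1/6)*(1/25)*10230) = -305 + (-50 + 341/5) = -305 + 91/5 = -1434/5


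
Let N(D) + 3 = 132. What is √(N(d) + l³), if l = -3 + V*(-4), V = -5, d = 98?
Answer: √5042 ≈ 71.007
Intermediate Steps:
N(D) = 129 (N(D) = -3 + 132 = 129)
l = 17 (l = -3 - 5*(-4) = -3 + 20 = 17)
√(N(d) + l³) = √(129 + 17³) = √(129 + 4913) = √5042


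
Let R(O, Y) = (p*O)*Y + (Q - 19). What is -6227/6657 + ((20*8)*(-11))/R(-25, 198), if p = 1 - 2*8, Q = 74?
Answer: -1232243/1284801 ≈ -0.95909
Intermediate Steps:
p = -15 (p = 1 - 16 = -15)
R(O, Y) = 55 - 15*O*Y (R(O, Y) = (-15*O)*Y + (74 - 19) = -15*O*Y + 55 = 55 - 15*O*Y)
-6227/6657 + ((20*8)*(-11))/R(-25, 198) = -6227/6657 + ((20*8)*(-11))/(55 - 15*(-25)*198) = -6227*1/6657 + (160*(-11))/(55 + 74250) = -6227/6657 - 1760/74305 = -6227/6657 - 1760*1/74305 = -6227/6657 - 32/1351 = -1232243/1284801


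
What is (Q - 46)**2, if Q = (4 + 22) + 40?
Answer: 400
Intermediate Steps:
Q = 66 (Q = 26 + 40 = 66)
(Q - 46)**2 = (66 - 46)**2 = 20**2 = 400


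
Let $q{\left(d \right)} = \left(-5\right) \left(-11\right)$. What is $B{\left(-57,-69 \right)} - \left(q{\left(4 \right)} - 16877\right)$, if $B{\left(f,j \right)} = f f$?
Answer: $20071$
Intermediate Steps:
$q{\left(d \right)} = 55$
$B{\left(f,j \right)} = f^{2}$
$B{\left(-57,-69 \right)} - \left(q{\left(4 \right)} - 16877\right) = \left(-57\right)^{2} - \left(55 - 16877\right) = 3249 - \left(55 - 16877\right) = 3249 - -16822 = 3249 + 16822 = 20071$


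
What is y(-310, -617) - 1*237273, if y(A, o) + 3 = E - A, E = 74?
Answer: -236892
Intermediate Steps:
y(A, o) = 71 - A (y(A, o) = -3 + (74 - A) = 71 - A)
y(-310, -617) - 1*237273 = (71 - 1*(-310)) - 1*237273 = (71 + 310) - 237273 = 381 - 237273 = -236892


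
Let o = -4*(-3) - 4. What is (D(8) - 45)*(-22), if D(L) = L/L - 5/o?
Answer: 3927/4 ≈ 981.75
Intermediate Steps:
o = 8 (o = 12 - 4 = 8)
D(L) = 3/8 (D(L) = L/L - 5/8 = 1 - 5*1/8 = 1 - 5/8 = 3/8)
(D(8) - 45)*(-22) = (3/8 - 45)*(-22) = -357/8*(-22) = 3927/4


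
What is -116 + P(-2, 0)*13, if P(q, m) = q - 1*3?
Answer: -181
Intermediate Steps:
P(q, m) = -3 + q (P(q, m) = q - 3 = -3 + q)
-116 + P(-2, 0)*13 = -116 + (-3 - 2)*13 = -116 - 5*13 = -116 - 65 = -181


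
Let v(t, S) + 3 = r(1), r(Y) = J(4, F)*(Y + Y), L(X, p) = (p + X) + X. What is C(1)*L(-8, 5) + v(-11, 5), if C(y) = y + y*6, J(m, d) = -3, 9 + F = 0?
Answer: -86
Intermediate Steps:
F = -9 (F = -9 + 0 = -9)
L(X, p) = p + 2*X (L(X, p) = (X + p) + X = p + 2*X)
r(Y) = -6*Y (r(Y) = -3*(Y + Y) = -6*Y)
v(t, S) = -9 (v(t, S) = -3 - 6*1 = -3 - 6 = -9)
C(y) = 7*y (C(y) = y + 6*y = 7*y)
C(1)*L(-8, 5) + v(-11, 5) = (7*1)*(5 + 2*(-8)) - 9 = 7*(5 - 16) - 9 = 7*(-11) - 9 = -77 - 9 = -86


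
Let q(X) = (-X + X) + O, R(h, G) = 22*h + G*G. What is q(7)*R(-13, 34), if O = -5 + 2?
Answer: -2610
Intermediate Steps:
O = -3
R(h, G) = G² + 22*h (R(h, G) = 22*h + G² = G² + 22*h)
q(X) = -3 (q(X) = (-X + X) - 3 = 0 - 3 = -3)
q(7)*R(-13, 34) = -3*(34² + 22*(-13)) = -3*(1156 - 286) = -3*870 = -2610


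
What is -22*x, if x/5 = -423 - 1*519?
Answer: 103620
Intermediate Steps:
x = -4710 (x = 5*(-423 - 1*519) = 5*(-423 - 519) = 5*(-942) = -4710)
-22*x = -22*(-4710) = 103620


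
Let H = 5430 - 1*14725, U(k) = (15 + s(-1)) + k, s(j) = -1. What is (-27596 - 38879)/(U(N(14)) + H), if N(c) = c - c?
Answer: 66475/9281 ≈ 7.1625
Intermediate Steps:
N(c) = 0
U(k) = 14 + k (U(k) = (15 - 1) + k = 14 + k)
H = -9295 (H = 5430 - 14725 = -9295)
(-27596 - 38879)/(U(N(14)) + H) = (-27596 - 38879)/((14 + 0) - 9295) = -66475/(14 - 9295) = -66475/(-9281) = -66475*(-1/9281) = 66475/9281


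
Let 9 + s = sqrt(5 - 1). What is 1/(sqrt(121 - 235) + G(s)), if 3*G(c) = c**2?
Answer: 147/3427 - 9*I*sqrt(114)/3427 ≈ 0.042895 - 0.02804*I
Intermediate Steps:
s = -7 (s = -9 + sqrt(5 - 1) = -9 + sqrt(4) = -9 + 2 = -7)
G(c) = c**2/3
1/(sqrt(121 - 235) + G(s)) = 1/(sqrt(121 - 235) + (1/3)*(-7)**2) = 1/(sqrt(-114) + (1/3)*49) = 1/(I*sqrt(114) + 49/3) = 1/(49/3 + I*sqrt(114))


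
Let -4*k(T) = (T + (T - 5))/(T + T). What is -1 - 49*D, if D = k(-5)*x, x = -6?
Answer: -445/4 ≈ -111.25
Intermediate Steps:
k(T) = -(-5 + 2*T)/(8*T) (k(T) = -(T + (T - 5))/(4*(T + T)) = -(T + (-5 + T))/(4*(2*T)) = -(-5 + 2*T)*1/(2*T)/4 = -(-5 + 2*T)/(8*T))
D = 9/4 (D = ((⅛)*(5 - 2*(-5))/(-5))*(-6) = ((⅛)*(-⅕)*(5 + 10))*(-6) = ((⅛)*(-⅕)*15)*(-6) = -3/8*(-6) = 9/4 ≈ 2.2500)
-1 - 49*D = -1 - 49*9/4 = -1 - 441/4 = -445/4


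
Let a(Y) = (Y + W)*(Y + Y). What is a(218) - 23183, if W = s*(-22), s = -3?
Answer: 100641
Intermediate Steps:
W = 66 (W = -3*(-22) = 66)
a(Y) = 2*Y*(66 + Y) (a(Y) = (Y + 66)*(Y + Y) = (66 + Y)*(2*Y) = 2*Y*(66 + Y))
a(218) - 23183 = 2*218*(66 + 218) - 23183 = 2*218*284 - 23183 = 123824 - 23183 = 100641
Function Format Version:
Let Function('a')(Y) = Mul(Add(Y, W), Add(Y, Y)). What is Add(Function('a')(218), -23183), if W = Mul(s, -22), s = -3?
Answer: 100641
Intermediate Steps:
W = 66 (W = Mul(-3, -22) = 66)
Function('a')(Y) = Mul(2, Y, Add(66, Y)) (Function('a')(Y) = Mul(Add(Y, 66), Add(Y, Y)) = Mul(Add(66, Y), Mul(2, Y)) = Mul(2, Y, Add(66, Y)))
Add(Function('a')(218), -23183) = Add(Mul(2, 218, Add(66, 218)), -23183) = Add(Mul(2, 218, 284), -23183) = Add(123824, -23183) = 100641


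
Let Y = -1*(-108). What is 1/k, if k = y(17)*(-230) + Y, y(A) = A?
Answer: -1/3802 ≈ -0.00026302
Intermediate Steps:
Y = 108
k = -3802 (k = 17*(-230) + 108 = -3910 + 108 = -3802)
1/k = 1/(-3802) = -1/3802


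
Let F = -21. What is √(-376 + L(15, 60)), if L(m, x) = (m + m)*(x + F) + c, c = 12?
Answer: √806 ≈ 28.390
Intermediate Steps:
L(m, x) = 12 + 2*m*(-21 + x) (L(m, x) = (m + m)*(x - 21) + 12 = (2*m)*(-21 + x) + 12 = 2*m*(-21 + x) + 12 = 12 + 2*m*(-21 + x))
√(-376 + L(15, 60)) = √(-376 + (12 - 42*15 + 2*15*60)) = √(-376 + (12 - 630 + 1800)) = √(-376 + 1182) = √806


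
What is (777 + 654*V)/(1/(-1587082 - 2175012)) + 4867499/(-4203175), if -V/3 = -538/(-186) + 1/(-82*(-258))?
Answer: 4233026477638441852628/229716123275 ≈ 1.8427e+10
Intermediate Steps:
V = -1897019/218612 (V = -3*(-538/(-186) + 1/(-82*(-258))) = -3*(-538*(-1/186) - 1/82*(-1/258)) = -3*(269/93 + 1/21156) = -3*1897019/655836 = -1897019/218612 ≈ -8.6776)
(777 + 654*V)/(1/(-1587082 - 2175012)) + 4867499/(-4203175) = (777 + 654*(-1897019/218612))/(1/(-1587082 - 2175012)) + 4867499/(-4203175) = (777 - 620325213/109306)/(1/(-3762094)) + 4867499*(-1/4203175) = -535394451/(109306*(-1/3762094)) - 4867499/4203175 = -535394451/109306*(-3762094) - 4867499/4203175 = 1007102125870197/54653 - 4867499/4203175 = 4233026477638441852628/229716123275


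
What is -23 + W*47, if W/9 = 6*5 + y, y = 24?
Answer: 22819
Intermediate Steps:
W = 486 (W = 9*(6*5 + 24) = 9*(30 + 24) = 9*54 = 486)
-23 + W*47 = -23 + 486*47 = -23 + 22842 = 22819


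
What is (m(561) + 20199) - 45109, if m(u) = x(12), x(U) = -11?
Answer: -24921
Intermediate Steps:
m(u) = -11
(m(561) + 20199) - 45109 = (-11 + 20199) - 45109 = 20188 - 45109 = -24921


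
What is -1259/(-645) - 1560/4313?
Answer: 4423867/2781885 ≈ 1.5902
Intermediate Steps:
-1259/(-645) - 1560/4313 = -1259*(-1/645) - 1560*1/4313 = 1259/645 - 1560/4313 = 4423867/2781885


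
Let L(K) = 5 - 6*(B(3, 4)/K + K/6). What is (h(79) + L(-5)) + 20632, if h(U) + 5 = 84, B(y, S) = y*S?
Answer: 103677/5 ≈ 20735.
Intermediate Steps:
B(y, S) = S*y
h(U) = 79 (h(U) = -5 + 84 = 79)
L(K) = 5 - K - 72/K (L(K) = 5 - 6*((4*3)/K + K/6) = 5 - 6*(12/K + K*(⅙)) = 5 - 6*(12/K + K/6) = 5 + (-K - 72/K) = 5 - K - 72/K)
(h(79) + L(-5)) + 20632 = (79 + (5 - 1*(-5) - 72/(-5))) + 20632 = (79 + (5 + 5 - 72*(-⅕))) + 20632 = (79 + (5 + 5 + 72/5)) + 20632 = (79 + 122/5) + 20632 = 517/5 + 20632 = 103677/5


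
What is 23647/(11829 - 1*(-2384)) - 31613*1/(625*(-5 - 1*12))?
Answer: 700564944/151013125 ≈ 4.6391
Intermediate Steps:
23647/(11829 - 1*(-2384)) - 31613*1/(625*(-5 - 1*12)) = 23647/(11829 + 2384) - 31613*1/(625*(-5 - 12)) = 23647/14213 - 31613/((-17*625)) = 23647*(1/14213) - 31613/(-10625) = 23647/14213 - 31613*(-1/10625) = 23647/14213 + 31613/10625 = 700564944/151013125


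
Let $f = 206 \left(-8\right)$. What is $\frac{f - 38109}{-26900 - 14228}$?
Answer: $\frac{39757}{41128} \approx 0.96667$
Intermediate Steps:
$f = -1648$
$\frac{f - 38109}{-26900 - 14228} = \frac{-1648 - 38109}{-26900 - 14228} = - \frac{39757}{-41128} = \left(-39757\right) \left(- \frac{1}{41128}\right) = \frac{39757}{41128}$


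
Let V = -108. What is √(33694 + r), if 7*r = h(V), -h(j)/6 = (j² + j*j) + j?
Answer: √675766/7 ≈ 117.44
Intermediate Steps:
h(j) = -12*j² - 6*j (h(j) = -6*((j² + j*j) + j) = -6*((j² + j²) + j) = -6*(2*j² + j) = -6*(j + 2*j²) = -12*j² - 6*j)
r = -139320/7 (r = (-6*(-108)*(1 + 2*(-108)))/7 = (-6*(-108)*(1 - 216))/7 = (-6*(-108)*(-215))/7 = (⅐)*(-139320) = -139320/7 ≈ -19903.)
√(33694 + r) = √(33694 - 139320/7) = √(96538/7) = √675766/7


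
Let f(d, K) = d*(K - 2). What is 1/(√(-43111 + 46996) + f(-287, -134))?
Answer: 5576/217641877 - √3885/1523493139 ≈ 2.5579e-5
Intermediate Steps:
f(d, K) = d*(-2 + K)
1/(√(-43111 + 46996) + f(-287, -134)) = 1/(√(-43111 + 46996) - 287*(-2 - 134)) = 1/(√3885 - 287*(-136)) = 1/(√3885 + 39032) = 1/(39032 + √3885)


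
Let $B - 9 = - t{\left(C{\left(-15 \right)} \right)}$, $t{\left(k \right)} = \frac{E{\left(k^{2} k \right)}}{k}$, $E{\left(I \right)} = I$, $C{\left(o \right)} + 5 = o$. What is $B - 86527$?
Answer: $-86918$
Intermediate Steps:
$C{\left(o \right)} = -5 + o$
$t{\left(k \right)} = k^{2}$ ($t{\left(k \right)} = \frac{k^{2} k}{k} = \frac{k^{3}}{k} = k^{2}$)
$B = -391$ ($B = 9 - \left(-5 - 15\right)^{2} = 9 - \left(-20\right)^{2} = 9 - 400 = -391$)
$B - 86527 = -391 - 86527 = -86918$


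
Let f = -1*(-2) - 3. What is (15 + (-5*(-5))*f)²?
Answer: 100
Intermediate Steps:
f = -1 (f = 2 - 3 = -1)
(15 + (-5*(-5))*f)² = (15 - 5*(-5)*(-1))² = (15 + 25*(-1))² = (15 - 25)² = (-10)² = 100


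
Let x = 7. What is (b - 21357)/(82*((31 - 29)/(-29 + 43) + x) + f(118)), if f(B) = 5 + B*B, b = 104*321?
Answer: 84189/101603 ≈ 0.82861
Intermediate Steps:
b = 33384
f(B) = 5 + B²
(b - 21357)/(82*((31 - 29)/(-29 + 43) + x) + f(118)) = (33384 - 21357)/(82*((31 - 29)/(-29 + 43) + 7) + (5 + 118²)) = 12027/(82*(2/14 + 7) + (5 + 13924)) = 12027/(82*(2*(1/14) + 7) + 13929) = 12027/(82*(⅐ + 7) + 13929) = 12027/(82*(50/7) + 13929) = 12027/(4100/7 + 13929) = 12027/(101603/7) = 12027*(7/101603) = 84189/101603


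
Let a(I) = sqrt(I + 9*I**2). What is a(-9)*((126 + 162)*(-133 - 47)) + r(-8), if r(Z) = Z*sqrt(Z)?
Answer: -622080*sqrt(5) - 16*I*sqrt(2) ≈ -1.391e+6 - 22.627*I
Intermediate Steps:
r(Z) = Z**(3/2)
a(-9)*((126 + 162)*(-133 - 47)) + r(-8) = sqrt(-9*(1 + 9*(-9)))*((126 + 162)*(-133 - 47)) + (-8)**(3/2) = sqrt(-9*(1 - 81))*(288*(-180)) - 16*I*sqrt(2) = sqrt(-9*(-80))*(-51840) - 16*I*sqrt(2) = sqrt(720)*(-51840) - 16*I*sqrt(2) = (12*sqrt(5))*(-51840) - 16*I*sqrt(2) = -622080*sqrt(5) - 16*I*sqrt(2)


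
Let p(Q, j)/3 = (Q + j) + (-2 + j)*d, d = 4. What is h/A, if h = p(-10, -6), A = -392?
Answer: 18/49 ≈ 0.36735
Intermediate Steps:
p(Q, j) = -24 + 3*Q + 15*j (p(Q, j) = 3*((Q + j) + (-2 + j)*4) = 3*((Q + j) + (-8 + 4*j)) = 3*(-8 + Q + 5*j) = -24 + 3*Q + 15*j)
h = -144 (h = -24 + 3*(-10) + 15*(-6) = -24 - 30 - 90 = -144)
h/A = -144/(-392) = -144*(-1/392) = 18/49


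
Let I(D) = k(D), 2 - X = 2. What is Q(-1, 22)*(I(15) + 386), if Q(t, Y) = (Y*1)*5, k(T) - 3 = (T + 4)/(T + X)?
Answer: 128788/3 ≈ 42929.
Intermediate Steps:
X = 0 (X = 2 - 1*2 = 2 - 2 = 0)
k(T) = 3 + (4 + T)/T (k(T) = 3 + (T + 4)/(T + 0) = 3 + (4 + T)/T)
I(D) = 4 + 4/D
Q(t, Y) = 5*Y (Q(t, Y) = Y*5 = 5*Y)
Q(-1, 22)*(I(15) + 386) = (5*22)*((4 + 4/15) + 386) = 110*((4 + 4*(1/15)) + 386) = 110*((4 + 4/15) + 386) = 110*(64/15 + 386) = 110*(5854/15) = 128788/3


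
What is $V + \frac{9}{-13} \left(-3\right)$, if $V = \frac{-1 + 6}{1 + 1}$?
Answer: $\frac{119}{26} \approx 4.5769$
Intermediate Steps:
$V = \frac{5}{2} \approx 2.5$
$V + \frac{9}{-13} \left(-3\right) = \frac{5}{2} + \frac{9}{-13} \left(-3\right) = \frac{5}{2} + 9 \left(- \frac{1}{13}\right) \left(-3\right) = \frac{5}{2} - - \frac{27}{13} = \frac{5}{2} + \frac{27}{13} = \frac{119}{26}$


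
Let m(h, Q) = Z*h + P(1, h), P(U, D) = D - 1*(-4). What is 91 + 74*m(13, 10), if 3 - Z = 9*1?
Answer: -4423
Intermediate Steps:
P(U, D) = 4 + D (P(U, D) = D + 4 = 4 + D)
Z = -6 (Z = 3 - 9 = -6)
m(h, Q) = 4 - 5*h (m(h, Q) = -6*h + (4 + h) = 4 - 5*h)
91 + 74*m(13, 10) = 91 + 74*(4 - 5*13) = 91 + 74*(4 - 65) = 91 + 74*(-61) = 91 - 4514 = -4423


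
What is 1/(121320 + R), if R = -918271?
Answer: -1/796951 ≈ -1.2548e-6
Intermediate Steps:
1/(121320 + R) = 1/(121320 - 918271) = 1/(-796951) = -1/796951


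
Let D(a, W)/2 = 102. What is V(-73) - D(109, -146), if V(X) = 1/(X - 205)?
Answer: -56713/278 ≈ -204.00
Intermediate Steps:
D(a, W) = 204 (D(a, W) = 2*102 = 204)
V(X) = 1/(-205 + X)
V(-73) - D(109, -146) = 1/(-205 - 73) - 1*204 = 1/(-278) - 204 = -1/278 - 204 = -56713/278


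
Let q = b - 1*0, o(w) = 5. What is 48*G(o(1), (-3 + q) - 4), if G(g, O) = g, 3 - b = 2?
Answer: 240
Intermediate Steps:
b = 1 (b = 3 - 1*2 = 3 - 2 = 1)
q = 1 (q = 1 - 1*0 = 1 + 0 = 1)
48*G(o(1), (-3 + q) - 4) = 48*5 = 240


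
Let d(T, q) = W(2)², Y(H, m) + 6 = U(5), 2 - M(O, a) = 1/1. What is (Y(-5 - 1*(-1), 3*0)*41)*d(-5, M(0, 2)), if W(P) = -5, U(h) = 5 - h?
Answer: -6150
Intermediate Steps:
M(O, a) = 1 (M(O, a) = 2 - 1/1 = 2 - 1*1 = 2 - 1 = 1)
Y(H, m) = -6 (Y(H, m) = -6 + (5 - 1*5) = -6 + (5 - 5) = -6 + 0 = -6)
d(T, q) = 25 (d(T, q) = (-5)² = 25)
(Y(-5 - 1*(-1), 3*0)*41)*d(-5, M(0, 2)) = -6*41*25 = -246*25 = -6150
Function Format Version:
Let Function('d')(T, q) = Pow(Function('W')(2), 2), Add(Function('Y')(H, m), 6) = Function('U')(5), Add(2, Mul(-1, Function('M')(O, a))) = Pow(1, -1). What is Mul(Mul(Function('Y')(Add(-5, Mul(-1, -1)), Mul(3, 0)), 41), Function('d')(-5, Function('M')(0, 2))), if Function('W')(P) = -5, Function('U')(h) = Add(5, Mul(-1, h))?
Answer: -6150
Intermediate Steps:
Function('M')(O, a) = 1 (Function('M')(O, a) = Add(2, Mul(-1, Pow(1, -1))) = Add(2, Mul(-1, 1)) = Add(2, -1) = 1)
Function('Y')(H, m) = -6 (Function('Y')(H, m) = Add(-6, Add(5, Mul(-1, 5))) = Add(-6, Add(5, -5)) = Add(-6, 0) = -6)
Function('d')(T, q) = 25 (Function('d')(T, q) = Pow(-5, 2) = 25)
Mul(Mul(Function('Y')(Add(-5, Mul(-1, -1)), Mul(3, 0)), 41), Function('d')(-5, Function('M')(0, 2))) = Mul(Mul(-6, 41), 25) = Mul(-246, 25) = -6150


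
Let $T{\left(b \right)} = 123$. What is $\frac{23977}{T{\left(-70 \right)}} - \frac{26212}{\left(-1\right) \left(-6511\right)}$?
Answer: $\frac{152890171}{800853} \approx 190.91$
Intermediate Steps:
$\frac{23977}{T{\left(-70 \right)}} - \frac{26212}{\left(-1\right) \left(-6511\right)} = \frac{23977}{123} - \frac{26212}{\left(-1\right) \left(-6511\right)} = 23977 \cdot \frac{1}{123} - \frac{26212}{6511} = \frac{23977}{123} - \frac{26212}{6511} = \frac{152890171}{800853}$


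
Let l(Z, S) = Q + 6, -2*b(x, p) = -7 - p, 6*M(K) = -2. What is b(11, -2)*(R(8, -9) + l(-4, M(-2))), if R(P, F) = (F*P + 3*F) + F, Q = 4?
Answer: -245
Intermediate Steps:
M(K) = -⅓ (M(K) = (⅙)*(-2) = -⅓)
b(x, p) = 7/2 + p/2 (b(x, p) = -(-7 - p)/2 = 7/2 + p/2)
l(Z, S) = 10 (l(Z, S) = 4 + 6 = 10)
R(P, F) = 4*F + F*P (R(P, F) = (3*F + F*P) + F = 4*F + F*P)
b(11, -2)*(R(8, -9) + l(-4, M(-2))) = (7/2 + (½)*(-2))*(-9*(4 + 8) + 10) = (7/2 - 1)*(-9*12 + 10) = 5*(-108 + 10)/2 = (5/2)*(-98) = -245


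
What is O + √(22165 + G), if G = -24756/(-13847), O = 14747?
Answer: 14747 + √4250246796817/13847 ≈ 14896.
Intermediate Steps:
G = 24756/13847 (G = -24756*(-1/13847) = 24756/13847 ≈ 1.7878)
O + √(22165 + G) = 14747 + √(22165 + 24756/13847) = 14747 + √(306943511/13847) = 14747 + √4250246796817/13847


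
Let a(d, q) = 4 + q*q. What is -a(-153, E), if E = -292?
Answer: -85268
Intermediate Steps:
a(d, q) = 4 + q**2
-a(-153, E) = -(4 + (-292)**2) = -(4 + 85264) = -1*85268 = -85268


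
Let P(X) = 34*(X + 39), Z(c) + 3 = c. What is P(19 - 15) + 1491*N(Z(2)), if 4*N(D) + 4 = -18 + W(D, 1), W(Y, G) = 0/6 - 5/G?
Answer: -34409/4 ≈ -8602.3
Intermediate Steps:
Z(c) = -3 + c
P(X) = 1326 + 34*X (P(X) = 34*(39 + X) = 1326 + 34*X)
W(Y, G) = -5/G (W(Y, G) = 0*(1/6) - 5/G = 0 - 5/G = -5/G)
N(D) = -27/4 (N(D) = -1 + (-18 - 5/1)/4 = -1 + (-18 - 5*1)/4 = -1 + (-18 - 5)/4 = -1 + (1/4)*(-23) = -1 - 23/4 = -27/4)
P(19 - 15) + 1491*N(Z(2)) = (1326 + 34*(19 - 15)) + 1491*(-27/4) = (1326 + 34*4) - 40257/4 = (1326 + 136) - 40257/4 = 1462 - 40257/4 = -34409/4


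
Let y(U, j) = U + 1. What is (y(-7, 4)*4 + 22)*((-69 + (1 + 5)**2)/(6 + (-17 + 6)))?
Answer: -66/5 ≈ -13.200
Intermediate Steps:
y(U, j) = 1 + U
(y(-7, 4)*4 + 22)*((-69 + (1 + 5)**2)/(6 + (-17 + 6))) = ((1 - 7)*4 + 22)*((-69 + (1 + 5)**2)/(6 + (-17 + 6))) = (-6*4 + 22)*((-69 + 6**2)/(6 - 11)) = (-24 + 22)*((-69 + 36)/(-5)) = -(-66)*(-1)/5 = -2*33/5 = -66/5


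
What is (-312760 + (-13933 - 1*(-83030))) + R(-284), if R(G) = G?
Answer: -243947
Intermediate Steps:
(-312760 + (-13933 - 1*(-83030))) + R(-284) = (-312760 + (-13933 - 1*(-83030))) - 284 = (-312760 + (-13933 + 83030)) - 284 = (-312760 + 69097) - 284 = -243663 - 284 = -243947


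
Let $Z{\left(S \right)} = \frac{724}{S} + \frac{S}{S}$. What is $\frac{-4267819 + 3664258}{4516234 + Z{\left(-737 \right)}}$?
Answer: $- \frac{148274819}{1109488157} \approx -0.13364$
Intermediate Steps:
$Z{\left(S \right)} = 1 + \frac{724}{S}$ ($Z{\left(S \right)} = \frac{724}{S} + 1 = 1 + \frac{724}{S}$)
$\frac{-4267819 + 3664258}{4516234 + Z{\left(-737 \right)}} = \frac{-4267819 + 3664258}{4516234 + \frac{724 - 737}{-737}} = - \frac{603561}{4516234 - - \frac{13}{737}} = - \frac{603561}{4516234 + \frac{13}{737}} = - \frac{603561}{\frac{3328464471}{737}} = \left(-603561\right) \frac{737}{3328464471} = - \frac{148274819}{1109488157}$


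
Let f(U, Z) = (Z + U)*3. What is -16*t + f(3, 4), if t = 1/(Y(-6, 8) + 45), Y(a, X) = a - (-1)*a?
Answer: 677/33 ≈ 20.515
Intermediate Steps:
Y(a, X) = 2*a (Y(a, X) = a + a = 2*a)
f(U, Z) = 3*U + 3*Z (f(U, Z) = (U + Z)*3 = 3*U + 3*Z)
t = 1/33 (t = 1/(2*(-6) + 45) = 1/(-12 + 45) = 1/33 ≈ 0.030303)
-16*t + f(3, 4) = -16*1/33 + (3*3 + 3*4) = -16/33 + (9 + 12) = -16/33 + 21 = 677/33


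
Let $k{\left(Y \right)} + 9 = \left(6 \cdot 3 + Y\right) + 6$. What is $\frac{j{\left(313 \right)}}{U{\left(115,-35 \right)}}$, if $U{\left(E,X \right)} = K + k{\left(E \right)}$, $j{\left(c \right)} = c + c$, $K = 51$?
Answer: $\frac{626}{181} \approx 3.4586$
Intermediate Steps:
$j{\left(c \right)} = 2 c$
$k{\left(Y \right)} = 15 + Y$ ($k{\left(Y \right)} = -9 + \left(\left(6 \cdot 3 + Y\right) + 6\right) = -9 + \left(\left(18 + Y\right) + 6\right) = -9 + \left(24 + Y\right) = 15 + Y$)
$U{\left(E,X \right)} = 66 + E$ ($U{\left(E,X \right)} = 51 + \left(15 + E\right) = 66 + E$)
$\frac{j{\left(313 \right)}}{U{\left(115,-35 \right)}} = \frac{2 \cdot 313}{66 + 115} = \frac{626}{181}$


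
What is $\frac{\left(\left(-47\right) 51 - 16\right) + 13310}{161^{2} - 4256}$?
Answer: $\frac{10897}{21665} \approx 0.50298$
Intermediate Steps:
$\frac{\left(\left(-47\right) 51 - 16\right) + 13310}{161^{2} - 4256} = \frac{\left(-2397 - 16\right) + 13310}{25921 - 4256} = \frac{-2413 + 13310}{21665} = 10897 \cdot \frac{1}{21665} = \frac{10897}{21665}$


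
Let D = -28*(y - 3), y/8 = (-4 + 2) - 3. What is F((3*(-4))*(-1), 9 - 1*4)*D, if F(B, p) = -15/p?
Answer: -3612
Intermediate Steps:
y = -40 (y = 8*((-4 + 2) - 3) = 8*(-2 - 3) = 8*(-5) = -40)
D = 1204 (D = -28*(-40 - 3) = -28*(-43) = 1204)
F((3*(-4))*(-1), 9 - 1*4)*D = -15/(9 - 1*4)*1204 = -15/(9 - 4)*1204 = -15/5*1204 = -15*⅕*1204 = -3*1204 = -3612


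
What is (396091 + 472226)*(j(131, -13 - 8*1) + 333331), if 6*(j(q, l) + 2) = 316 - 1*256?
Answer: 289443920463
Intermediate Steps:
j(q, l) = 8 (j(q, l) = -2 + (316 - 1*256)/6 = -2 + (316 - 256)/6 = -2 + (1/6)*60 = -2 + 10 = 8)
(396091 + 472226)*(j(131, -13 - 8*1) + 333331) = (396091 + 472226)*(8 + 333331) = 868317*333339 = 289443920463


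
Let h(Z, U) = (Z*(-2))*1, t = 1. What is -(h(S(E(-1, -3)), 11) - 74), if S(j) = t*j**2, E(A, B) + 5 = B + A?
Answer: 236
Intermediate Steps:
E(A, B) = -5 + A + B (E(A, B) = -5 + (B + A) = -5 + (A + B) = -5 + A + B)
S(j) = j**2 (S(j) = 1*j**2 = j**2)
h(Z, U) = -2*Z (h(Z, U) = -2*Z*1 = -2*Z)
-(h(S(E(-1, -3)), 11) - 74) = -(-2*(-5 - 1 - 3)**2 - 74) = -(-2*(-9)**2 - 74) = -(-2*81 - 74) = -(-162 - 74) = -1*(-236) = 236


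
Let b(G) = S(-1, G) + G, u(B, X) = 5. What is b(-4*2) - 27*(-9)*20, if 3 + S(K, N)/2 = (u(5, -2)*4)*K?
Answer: 4806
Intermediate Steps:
S(K, N) = -6 + 40*K (S(K, N) = -6 + 2*((5*4)*K) = -6 + 2*(20*K) = -6 + 40*K)
b(G) = -46 + G (b(G) = (-6 + 40*(-1)) + G = (-6 - 40) + G = -46 + G)
b(-4*2) - 27*(-9)*20 = (-46 - 4*2) - 27*(-9)*20 = (-46 - 8) - (-243)*20 = -54 - 1*(-4860) = -54 + 4860 = 4806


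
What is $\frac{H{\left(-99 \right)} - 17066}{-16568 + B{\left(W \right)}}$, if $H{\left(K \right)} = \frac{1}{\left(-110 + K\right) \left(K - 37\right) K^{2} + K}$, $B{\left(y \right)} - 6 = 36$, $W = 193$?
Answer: $\frac{4754306437649}{4603871334150} \approx 1.0327$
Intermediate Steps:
$B{\left(y \right)} = 42$ ($B{\left(y \right)} = 6 + 36 = 42$)
$H{\left(K \right)} = \frac{1}{K + K^{2} \left(-110 + K\right) \left(-37 + K\right)}$ ($H{\left(K \right)} = \frac{1}{\left(-110 + K\right) \left(-37 + K\right) K^{2} + K} = \frac{1}{K^{2} \left(-110 + K\right) \left(-37 + K\right) + K} = \frac{1}{K + K^{2} \left(-110 + K\right) \left(-37 + K\right)}$)
$\frac{H{\left(-99 \right)} - 17066}{-16568 + B{\left(W \right)}} = \frac{\frac{1}{\left(-99\right) \left(1 + \left(-99\right)^{3} - 147 \left(-99\right)^{2} + 4070 \left(-99\right)\right)} - 17066}{-16568 + 42} = \frac{- \frac{1}{99 \left(1 - 970299 - 1440747 - 402930\right)} - 17066}{-16526} = \left(- \frac{1}{99 \left(1 - 970299 - 1440747 - 402930\right)} - 17066\right) \left(- \frac{1}{16526}\right) = \left(- \frac{1}{99 \left(-2813975\right)} - 17066\right) \left(- \frac{1}{16526}\right) = \left(\left(- \frac{1}{99}\right) \left(- \frac{1}{2813975}\right) - 17066\right) \left(- \frac{1}{16526}\right) = \left(\frac{1}{278583525} - 17066\right) \left(- \frac{1}{16526}\right) = \left(- \frac{4754306437649}{278583525}\right) \left(- \frac{1}{16526}\right) = \frac{4754306437649}{4603871334150}$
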